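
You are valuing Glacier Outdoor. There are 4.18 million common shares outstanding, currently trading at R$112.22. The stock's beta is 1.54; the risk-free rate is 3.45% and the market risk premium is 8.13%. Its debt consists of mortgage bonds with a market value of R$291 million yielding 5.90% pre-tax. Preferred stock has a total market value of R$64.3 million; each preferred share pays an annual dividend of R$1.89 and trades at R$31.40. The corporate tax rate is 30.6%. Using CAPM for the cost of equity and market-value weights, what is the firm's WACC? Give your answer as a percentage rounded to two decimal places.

11.00%

Cost of equity via CAPM: Re = 3.45% + 1.54 × 8.13% = 15.9702%.
Cost of preferred: Rp = 1.89 / 31.4 = 6.0191%.
Market value of equity E = 112.22 × 4.18m = 469.0796m.
Total capital V = 469.0796 + 64.3 + 291 = 824.3796.
Equity: weight = 469.0796/824.3796 = 0.5690; cost = 15.9702%.
Preferred: weight = 64.3/824.3796 = 0.0780; cost = 6.0191%.
Mortgage bonds: weight = 291/824.3796 = 0.3530; after-tax cost = 5.9% × (1 − 30.6%) = 4.0946%.
WACC = 0.5690 × 15.9702% + 0.0780 × 6.0191% + 0.3530 × 4.0946% = 11.0020%.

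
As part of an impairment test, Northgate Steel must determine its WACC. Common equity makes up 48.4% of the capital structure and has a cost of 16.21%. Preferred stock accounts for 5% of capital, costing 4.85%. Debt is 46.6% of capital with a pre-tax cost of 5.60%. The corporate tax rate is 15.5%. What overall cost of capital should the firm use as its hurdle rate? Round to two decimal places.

After-tax cost of debt = 5.6% × (1 − 15.5%) = 4.7320%.
WACC = 0.484 × 16.2100% + 0.050 × 4.8500% + 0.466 × 4.7320% = 10.2933%.

10.29%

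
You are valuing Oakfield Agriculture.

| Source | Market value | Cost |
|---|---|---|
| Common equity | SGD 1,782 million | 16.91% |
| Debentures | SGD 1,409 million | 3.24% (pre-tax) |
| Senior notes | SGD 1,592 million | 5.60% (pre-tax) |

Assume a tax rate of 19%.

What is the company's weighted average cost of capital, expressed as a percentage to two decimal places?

Total capital V = 1782 + 1409 + 1592 = 4783.
Equity: weight = 1782/4783 = 0.3726; cost = 16.91%.
Debentures: weight = 1409/4783 = 0.2946; after-tax cost = 3.24% × (1 − 19%) = 2.6244%.
Senior notes: weight = 1592/4783 = 0.3328; after-tax cost = 5.6% × (1 − 19%) = 4.5360%.
WACC = 0.3726 × 16.9100% + 0.2946 × 2.6244% + 0.3328 × 4.5360% = 8.5830%.

8.58%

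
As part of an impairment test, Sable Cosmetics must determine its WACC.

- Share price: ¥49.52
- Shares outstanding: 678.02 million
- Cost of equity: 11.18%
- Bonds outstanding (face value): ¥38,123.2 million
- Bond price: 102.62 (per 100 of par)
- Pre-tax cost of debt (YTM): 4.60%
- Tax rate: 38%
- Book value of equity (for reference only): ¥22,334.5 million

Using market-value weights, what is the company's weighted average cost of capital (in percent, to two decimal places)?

6.70%

Market value of equity E = 49.52 × 678.02m = 33575.5504m. Market value of debt D = 38123.2m × 102.62/100 = 39122.02784m.
Total capital V = 33575.5504 + 39122.02784 = 72697.57824.
Equity: weight = 33575.5504/72697.57824 = 0.4619; cost = 11.18%.
Bonds outstanding: weight = 39122.02784/72697.57824 = 0.5381; after-tax cost = 4.6% × (1 − 38%) = 2.8520%.
WACC = 0.4619 × 11.1800% + 0.5381 × 2.8520% = 6.6983%.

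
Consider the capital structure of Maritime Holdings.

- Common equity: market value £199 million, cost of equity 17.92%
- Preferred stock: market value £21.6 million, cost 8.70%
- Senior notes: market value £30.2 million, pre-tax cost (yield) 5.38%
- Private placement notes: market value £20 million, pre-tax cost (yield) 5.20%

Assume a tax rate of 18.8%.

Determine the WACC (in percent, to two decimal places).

Total capital V = 199 + 21.6 + 30.2 + 20 = 270.8.
Equity: weight = 199/270.8 = 0.7349; cost = 17.92%.
Preferred: weight = 21.6/270.8 = 0.0798; cost = 8.7%.
Senior notes: weight = 30.2/270.8 = 0.1115; after-tax cost = 5.38% × (1 − 18.8%) = 4.3686%.
Private placement notes: weight = 20/270.8 = 0.0739; after-tax cost = 5.2% × (1 − 18.8%) = 4.2224%.
WACC = 0.7349 × 17.9200% + 0.0798 × 8.7000% + 0.1115 × 4.3686% + 0.0739 × 4.2224% = 14.6617%.

14.66%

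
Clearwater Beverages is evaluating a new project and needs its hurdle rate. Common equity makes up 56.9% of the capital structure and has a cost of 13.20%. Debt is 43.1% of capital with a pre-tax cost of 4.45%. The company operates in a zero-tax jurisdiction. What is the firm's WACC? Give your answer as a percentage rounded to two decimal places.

After-tax cost of debt = 4.45% × (1 − 0%) = 4.4500%.
WACC = 0.569 × 13.2000% + 0.431 × 4.4500% = 9.4287%.

9.43%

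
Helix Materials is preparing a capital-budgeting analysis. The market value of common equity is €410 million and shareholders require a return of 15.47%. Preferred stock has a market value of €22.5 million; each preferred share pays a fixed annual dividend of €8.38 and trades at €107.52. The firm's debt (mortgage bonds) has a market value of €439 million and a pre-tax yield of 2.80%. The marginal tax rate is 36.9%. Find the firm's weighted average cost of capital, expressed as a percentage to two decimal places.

Cost of preferred: Rp = 8.38 / 107.52 = 7.7939%.
Total capital V = 410 + 22.5 + 439 = 871.5.
Equity: weight = 410/871.5 = 0.4705; cost = 15.47%.
Preferred: weight = 22.5/871.5 = 0.0258; cost = 7.7939%.
Mortgage bonds: weight = 439/871.5 = 0.5037; after-tax cost = 2.8% × (1 − 36.9%) = 1.7668%.
WACC = 0.4705 × 15.4700% + 0.0258 × 7.7939% + 0.5037 × 1.7668% = 8.3691%.

8.37%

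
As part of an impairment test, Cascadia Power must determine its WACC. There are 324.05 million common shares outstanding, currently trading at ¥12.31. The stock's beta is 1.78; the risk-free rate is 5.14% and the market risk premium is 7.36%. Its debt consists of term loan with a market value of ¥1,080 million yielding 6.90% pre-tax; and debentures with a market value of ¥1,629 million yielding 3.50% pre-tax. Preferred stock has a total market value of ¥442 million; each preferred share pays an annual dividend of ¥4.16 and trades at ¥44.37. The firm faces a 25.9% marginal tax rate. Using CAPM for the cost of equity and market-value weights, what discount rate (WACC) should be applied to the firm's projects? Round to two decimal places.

12.14%

Cost of equity via CAPM: Re = 5.14% + 1.78 × 7.36% = 18.2408%.
Cost of preferred: Rp = 4.16 / 44.37 = 9.3757%.
Market value of equity E = 12.31 × 324.05m = 3989.0555m.
Total capital V = 3989.0555 + 442 + 1080 + 1629 = 7140.0555.
Equity: weight = 3989.0555/7140.0555 = 0.5587; cost = 18.2408%.
Preferred: weight = 442/7140.0555 = 0.0619; cost = 9.3757%.
Term loan: weight = 1080/7140.0555 = 0.1513; after-tax cost = 6.9% × (1 − 25.9%) = 5.1129%.
Debentures: weight = 1629/7140.0555 = 0.2281; after-tax cost = 3.5% × (1 − 25.9%) = 2.5935%.
WACC = 0.5587 × 18.2408% + 0.0619 × 9.3757% + 0.1513 × 5.1129% + 0.2281 × 2.5935% = 12.1364%.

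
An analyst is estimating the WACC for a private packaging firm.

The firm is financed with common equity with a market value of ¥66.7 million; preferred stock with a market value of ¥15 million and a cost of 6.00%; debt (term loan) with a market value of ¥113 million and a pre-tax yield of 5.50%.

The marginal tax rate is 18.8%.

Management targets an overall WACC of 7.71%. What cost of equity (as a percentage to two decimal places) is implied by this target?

Total capital V = 66.7 + 15 + 113 = 194.7.
Equity weight = 66.7/194.7 = 0.3426.
Preferred weight = 15/194.7 = 0.0770.
Term loan weight = 113/194.7 = 0.5804.
Debt contribution = 0.5804 × 5.5% × (1 − 18.8%) = 2.5920%.
Preferred contribution = 0.0770 × 6% = 0.4622%.
Required equity contribution = 7.71% − 3.0542% = 4.6558%.
Re = 4.6558% / 0.3426 = 13.5904%.

13.59%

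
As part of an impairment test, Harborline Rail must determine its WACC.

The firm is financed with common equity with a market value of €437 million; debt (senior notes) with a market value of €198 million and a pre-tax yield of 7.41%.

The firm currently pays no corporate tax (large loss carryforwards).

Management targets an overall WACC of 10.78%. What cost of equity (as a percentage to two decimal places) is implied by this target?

Total capital V = 437 + 198 = 635.
Equity weight = 437/635 = 0.6882.
Senior notes weight = 198/635 = 0.3118.
Debt contribution = 0.3118 × 7.41% × (1 − 0%) = 2.3105%.
Required equity contribution = 10.78% − 2.3105% = 8.4695%.
Re = 8.4695% / 0.6882 = 12.3069%.

12.31%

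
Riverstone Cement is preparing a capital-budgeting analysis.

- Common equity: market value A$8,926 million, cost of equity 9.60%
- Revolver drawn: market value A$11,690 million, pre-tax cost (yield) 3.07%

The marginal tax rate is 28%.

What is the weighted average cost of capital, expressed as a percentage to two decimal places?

Total capital V = 8926 + 11690 = 20616.
Equity: weight = 8926/20616 = 0.4330; cost = 9.6%.
Revolver drawn: weight = 11690/20616 = 0.5670; after-tax cost = 3.07% × (1 − 28%) = 2.2104%.
WACC = 0.4330 × 9.6000% + 0.5670 × 2.2104% = 5.4098%.

5.41%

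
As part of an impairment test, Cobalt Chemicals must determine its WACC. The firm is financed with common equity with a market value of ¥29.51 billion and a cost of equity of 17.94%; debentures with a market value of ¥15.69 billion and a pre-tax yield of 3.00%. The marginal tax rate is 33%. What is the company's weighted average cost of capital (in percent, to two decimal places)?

12.41%

Total capital V = 29.51 + 15.69 = 45.2.
Equity: weight = 29.51/45.2 = 0.6529; cost = 17.94%.
Debentures: weight = 15.69/45.2 = 0.3471; after-tax cost = 3% × (1 − 33%) = 2.0100%.
WACC = 0.6529 × 17.9400% + 0.3471 × 2.0100% = 12.4103%.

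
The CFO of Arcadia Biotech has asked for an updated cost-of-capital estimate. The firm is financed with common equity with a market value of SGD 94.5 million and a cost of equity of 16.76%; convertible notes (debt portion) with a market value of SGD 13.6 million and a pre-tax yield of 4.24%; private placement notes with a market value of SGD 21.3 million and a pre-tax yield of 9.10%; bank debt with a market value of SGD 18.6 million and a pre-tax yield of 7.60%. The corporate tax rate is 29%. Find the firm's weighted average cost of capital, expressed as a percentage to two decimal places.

12.59%

Total capital V = 94.5 + 13.6 + 21.3 + 18.6 = 148.
Equity: weight = 94.5/148 = 0.6385; cost = 16.76%.
Convertible notes (debt portion): weight = 13.6/148 = 0.0919; after-tax cost = 4.24% × (1 − 29%) = 3.0104%.
Private placement notes: weight = 21.3/148 = 0.1439; after-tax cost = 9.1% × (1 − 29%) = 6.4610%.
Bank debt: weight = 18.6/148 = 0.1257; after-tax cost = 7.6% × (1 − 29%) = 5.3960%.
WACC = 0.6385 × 16.7600% + 0.0919 × 3.0104% + 0.1439 × 6.4610% + 0.1257 × 5.3960% = 12.5861%.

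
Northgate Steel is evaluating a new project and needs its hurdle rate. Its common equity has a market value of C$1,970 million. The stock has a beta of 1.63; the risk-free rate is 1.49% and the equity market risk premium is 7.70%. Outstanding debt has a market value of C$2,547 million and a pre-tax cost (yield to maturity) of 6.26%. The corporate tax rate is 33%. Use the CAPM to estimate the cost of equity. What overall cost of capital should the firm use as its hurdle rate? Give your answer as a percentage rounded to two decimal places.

Cost of equity via CAPM: Re = 1.49% + 1.63 × 7.7% = 14.0410%.
Total capital V = 1970 + 2547 = 4517.
Equity: weight = 1970/4517 = 0.4361; cost = 14.041%.
Debt: weight = 2547/4517 = 0.5639; after-tax cost = 6.26% × (1 − 33%) = 4.1942%.
WACC = 0.4361 × 14.0410% + 0.5639 × 4.1942% = 8.4887%.

8.49%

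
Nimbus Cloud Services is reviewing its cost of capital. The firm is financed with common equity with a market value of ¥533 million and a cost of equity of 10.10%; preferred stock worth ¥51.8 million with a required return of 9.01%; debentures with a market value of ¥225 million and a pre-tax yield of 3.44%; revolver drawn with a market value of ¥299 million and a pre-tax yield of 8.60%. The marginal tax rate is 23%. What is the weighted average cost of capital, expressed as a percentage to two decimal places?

Total capital V = 533 + 51.8 + 225 + 299 = 1108.8.
Equity: weight = 533/1108.8 = 0.4807; cost = 10.1%.
Preferred: weight = 51.8/1108.8 = 0.0467; cost = 9.01%.
Debentures: weight = 225/1108.8 = 0.2029; after-tax cost = 3.44% × (1 − 23%) = 2.6488%.
Revolver drawn: weight = 299/1108.8 = 0.2697; after-tax cost = 8.6% × (1 − 23%) = 6.6220%.
WACC = 0.4807 × 10.1000% + 0.0467 × 9.0100% + 0.2029 × 2.6488% + 0.2697 × 6.6220% = 7.5992%.

7.60%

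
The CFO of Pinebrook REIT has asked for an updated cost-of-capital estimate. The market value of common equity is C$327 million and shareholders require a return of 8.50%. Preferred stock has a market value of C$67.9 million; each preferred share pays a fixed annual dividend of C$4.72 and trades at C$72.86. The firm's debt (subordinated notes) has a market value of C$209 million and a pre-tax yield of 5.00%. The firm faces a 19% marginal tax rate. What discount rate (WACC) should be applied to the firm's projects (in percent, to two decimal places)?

Cost of preferred: Rp = 4.72 / 72.86 = 6.4782%.
Total capital V = 327 + 67.9 + 209 = 603.9.
Equity: weight = 327/603.9 = 0.5415; cost = 8.5%.
Preferred: weight = 67.9/603.9 = 0.1124; cost = 6.4782%.
Subordinated notes: weight = 209/603.9 = 0.3461; after-tax cost = 5% × (1 − 19%) = 4.0500%.
WACC = 0.5415 × 8.5000% + 0.1124 × 6.4782% + 0.3461 × 4.0500% = 6.7326%.

6.73%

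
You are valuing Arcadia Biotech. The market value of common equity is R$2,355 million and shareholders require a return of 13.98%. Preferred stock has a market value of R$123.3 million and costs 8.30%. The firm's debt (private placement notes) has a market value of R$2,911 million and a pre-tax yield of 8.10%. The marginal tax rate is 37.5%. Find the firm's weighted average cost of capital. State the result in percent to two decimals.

9.03%

Total capital V = 2355 + 123.3 + 2911 = 5389.3.
Equity: weight = 2355/5389.3 = 0.4370; cost = 13.98%.
Preferred: weight = 123.3/5389.3 = 0.0229; cost = 8.3%.
Private placement notes: weight = 2911/5389.3 = 0.5401; after-tax cost = 8.1% × (1 − 37.5%) = 5.0625%.
WACC = 0.4370 × 13.9800% + 0.0229 × 8.3000% + 0.5401 × 5.0625% = 9.0333%.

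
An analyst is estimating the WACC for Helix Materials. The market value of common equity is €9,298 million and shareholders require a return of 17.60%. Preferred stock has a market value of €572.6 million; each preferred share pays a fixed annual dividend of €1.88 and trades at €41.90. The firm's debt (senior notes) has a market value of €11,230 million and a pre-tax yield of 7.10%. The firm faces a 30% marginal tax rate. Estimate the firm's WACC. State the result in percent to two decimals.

10.52%

Cost of preferred: Rp = 1.88 / 41.9 = 4.4869%.
Total capital V = 9298 + 572.6 + 11230 = 21100.6.
Equity: weight = 9298/21100.6 = 0.4407; cost = 17.6%.
Preferred: weight = 572.6/21100.6 = 0.0271; cost = 4.4869%.
Senior notes: weight = 11230/21100.6 = 0.5322; after-tax cost = 7.1% × (1 − 30%) = 4.9700%.
WACC = 0.4407 × 17.6000% + 0.0271 × 4.4869% + 0.5322 × 4.9700% = 10.5223%.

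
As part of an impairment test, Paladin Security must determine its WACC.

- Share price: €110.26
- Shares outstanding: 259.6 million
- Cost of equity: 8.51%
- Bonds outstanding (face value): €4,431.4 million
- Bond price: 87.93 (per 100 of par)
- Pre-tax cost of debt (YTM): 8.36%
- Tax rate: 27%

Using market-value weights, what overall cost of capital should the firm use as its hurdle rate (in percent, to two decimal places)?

Market value of equity E = 110.26 × 259.6m = 28623.496m. Market value of debt D = 4431.4m × 87.93/100 = 3896.53002m.
Total capital V = 28623.496 + 3896.53002 = 32520.02602.
Equity: weight = 28623.496/32520.02602 = 0.8802; cost = 8.51%.
Bonds outstanding: weight = 3896.53002/32520.02602 = 0.1198; after-tax cost = 8.36% × (1 − 27%) = 6.1028%.
WACC = 0.8802 × 8.5100% + 0.1198 × 6.1028% = 8.2216%.

8.22%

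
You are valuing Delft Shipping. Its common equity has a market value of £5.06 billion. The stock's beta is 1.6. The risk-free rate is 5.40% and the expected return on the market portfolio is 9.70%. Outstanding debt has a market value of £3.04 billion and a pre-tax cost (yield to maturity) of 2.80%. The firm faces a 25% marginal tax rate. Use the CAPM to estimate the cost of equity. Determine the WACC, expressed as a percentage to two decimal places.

Market risk premium = 9.7% − 5.4% = 4.3%.
Cost of equity via CAPM: Re = 5.4% + 1.6 × 4.3% = 12.2800%.
Total capital V = 5.06 + 3.04 = 8.1.
Equity: weight = 5.06/8.1 = 0.6247; cost = 12.28%.
Debt: weight = 3.04/8.1 = 0.3753; after-tax cost = 2.8% × (1 − 25%) = 2.1000%.
WACC = 0.6247 × 12.2800% + 0.3753 × 2.1000% = 8.4594%.

8.46%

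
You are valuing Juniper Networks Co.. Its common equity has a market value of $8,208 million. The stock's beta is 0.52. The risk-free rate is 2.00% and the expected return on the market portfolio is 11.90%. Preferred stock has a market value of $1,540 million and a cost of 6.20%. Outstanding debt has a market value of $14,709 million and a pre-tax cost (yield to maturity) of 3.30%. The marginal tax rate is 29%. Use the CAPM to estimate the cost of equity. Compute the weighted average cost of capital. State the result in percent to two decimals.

Market risk premium = 11.9% − 2.0% = 9.9%.
Cost of equity via CAPM: Re = 2.0% + 0.52 × 9.9% = 7.1480%.
Total capital V = 8208 + 1540 + 14709 = 24457.
Equity: weight = 8208/24457 = 0.3356; cost = 7.148%.
Preferred: weight = 1540/24457 = 0.0630; cost = 6.2%.
Debt: weight = 14709/24457 = 0.6014; after-tax cost = 3.3% × (1 − 29%) = 2.3430%.
WACC = 0.3356 × 7.1480% + 0.0630 × 6.2000% + 0.6014 × 2.3430% = 4.1985%.

4.20%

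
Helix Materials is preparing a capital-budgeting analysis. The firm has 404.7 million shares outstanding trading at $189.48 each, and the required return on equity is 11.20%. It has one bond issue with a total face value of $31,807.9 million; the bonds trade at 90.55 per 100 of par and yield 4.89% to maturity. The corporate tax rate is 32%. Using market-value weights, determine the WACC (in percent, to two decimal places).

Market value of equity E = 189.48 × 404.7m = 76682.556m. Market value of debt D = 31807.9m × 90.55/100 = 28802.05345m.
Total capital V = 76682.556 + 28802.05345 = 105484.60945.
Equity: weight = 76682.556/105484.60945 = 0.7270; cost = 11.2%.
Bonds outstanding: weight = 28802.05345/105484.60945 = 0.2730; after-tax cost = 4.89% × (1 − 32%) = 3.3252%.
WACC = 0.7270 × 11.2000% + 0.2730 × 3.3252% = 9.0498%.

9.05%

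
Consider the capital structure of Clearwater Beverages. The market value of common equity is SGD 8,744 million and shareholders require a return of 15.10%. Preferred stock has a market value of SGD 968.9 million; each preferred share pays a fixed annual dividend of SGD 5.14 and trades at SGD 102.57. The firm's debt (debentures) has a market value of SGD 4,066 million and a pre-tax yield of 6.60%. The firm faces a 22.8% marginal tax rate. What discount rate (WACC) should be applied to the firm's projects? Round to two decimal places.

Cost of preferred: Rp = 5.14 / 102.57 = 5.0112%.
Total capital V = 8744 + 968.9 + 4066 = 13778.9.
Equity: weight = 8744/13778.9 = 0.6346; cost = 15.1%.
Preferred: weight = 968.9/13778.9 = 0.0703; cost = 5.0112%.
Debentures: weight = 4066/13778.9 = 0.2951; after-tax cost = 6.6% × (1 − 22.8%) = 5.0952%.
WACC = 0.6346 × 15.1000% + 0.0703 × 5.0112% + 0.2951 × 5.0952% = 11.4383%.

11.44%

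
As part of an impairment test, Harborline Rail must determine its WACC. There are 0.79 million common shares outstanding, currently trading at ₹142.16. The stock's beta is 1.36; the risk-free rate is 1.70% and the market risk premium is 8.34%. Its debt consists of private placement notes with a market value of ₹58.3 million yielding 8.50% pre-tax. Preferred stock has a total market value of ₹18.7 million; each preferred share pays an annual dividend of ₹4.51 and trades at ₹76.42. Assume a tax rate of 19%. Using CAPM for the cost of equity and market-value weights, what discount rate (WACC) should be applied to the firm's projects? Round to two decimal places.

10.44%

Cost of equity via CAPM: Re = 1.7% + 1.36 × 8.34% = 13.0424%.
Cost of preferred: Rp = 4.51 / 76.42 = 5.9016%.
Market value of equity E = 142.16 × 0.79m = 112.3064m.
Total capital V = 112.3064 + 18.7 + 58.3 = 189.3064.
Equity: weight = 112.3064/189.3064 = 0.5933; cost = 13.0424%.
Preferred: weight = 18.7/189.3064 = 0.0988; cost = 5.9016%.
Private placement notes: weight = 58.3/189.3064 = 0.3080; after-tax cost = 8.5% × (1 − 19%) = 6.8850%.
WACC = 0.5933 × 13.0424% + 0.0988 × 5.9016% + 0.3080 × 6.8850% = 10.4407%.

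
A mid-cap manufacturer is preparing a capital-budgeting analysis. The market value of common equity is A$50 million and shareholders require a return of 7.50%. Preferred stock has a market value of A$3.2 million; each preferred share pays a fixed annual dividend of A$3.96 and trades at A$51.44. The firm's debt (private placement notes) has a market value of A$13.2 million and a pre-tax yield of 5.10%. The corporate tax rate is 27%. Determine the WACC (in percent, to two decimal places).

6.76%

Cost of preferred: Rp = 3.96 / 51.44 = 7.6983%.
Total capital V = 50 + 3.2 + 13.2 = 66.4.
Equity: weight = 50/66.4 = 0.7530; cost = 7.5%.
Preferred: weight = 3.2/66.4 = 0.0482; cost = 7.6983%.
Private placement notes: weight = 13.2/66.4 = 0.1988; after-tax cost = 5.1% × (1 − 27%) = 3.7230%.
WACC = 0.7530 × 7.5000% + 0.0482 × 7.6983% + 0.1988 × 3.7230% = 6.7587%.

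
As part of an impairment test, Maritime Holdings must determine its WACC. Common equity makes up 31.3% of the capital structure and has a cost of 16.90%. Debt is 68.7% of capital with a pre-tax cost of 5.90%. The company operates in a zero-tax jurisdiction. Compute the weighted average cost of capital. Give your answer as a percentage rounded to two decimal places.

9.34%

After-tax cost of debt = 5.9% × (1 − 0%) = 5.9000%.
WACC = 0.313 × 16.9000% + 0.687 × 5.9000% = 9.3430%.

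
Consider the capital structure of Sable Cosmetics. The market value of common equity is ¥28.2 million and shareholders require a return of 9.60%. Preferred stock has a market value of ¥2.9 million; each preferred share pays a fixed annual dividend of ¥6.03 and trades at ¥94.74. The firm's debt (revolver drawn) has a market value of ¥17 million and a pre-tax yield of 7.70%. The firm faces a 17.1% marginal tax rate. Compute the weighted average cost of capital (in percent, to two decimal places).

8.27%

Cost of preferred: Rp = 6.03 / 94.74 = 6.3648%.
Total capital V = 28.2 + 2.9 + 17 = 48.1.
Equity: weight = 28.2/48.1 = 0.5863; cost = 9.6%.
Preferred: weight = 2.9/48.1 = 0.0603; cost = 6.3648%.
Revolver drawn: weight = 17/48.1 = 0.3534; after-tax cost = 7.7% × (1 − 17.1%) = 6.3833%.
WACC = 0.5863 × 9.6000% + 0.0603 × 6.3648% + 0.3534 × 6.3833% = 8.2681%.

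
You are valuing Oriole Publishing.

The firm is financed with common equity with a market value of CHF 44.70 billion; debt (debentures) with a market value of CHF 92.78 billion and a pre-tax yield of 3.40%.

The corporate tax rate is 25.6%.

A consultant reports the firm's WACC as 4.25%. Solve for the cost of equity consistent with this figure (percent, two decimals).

7.82%

Total capital V = 44.7 + 92.78 = 137.48.
Equity weight = 44.7/137.48 = 0.3251.
Debentures weight = 92.78/137.48 = 0.6749.
Debt contribution = 0.6749 × 3.4% × (1 − 25.6%) = 1.7071%.
Required equity contribution = 4.25% − 1.7071% = 2.5429%.
Re = 2.5429% / 0.3251 = 7.8209%.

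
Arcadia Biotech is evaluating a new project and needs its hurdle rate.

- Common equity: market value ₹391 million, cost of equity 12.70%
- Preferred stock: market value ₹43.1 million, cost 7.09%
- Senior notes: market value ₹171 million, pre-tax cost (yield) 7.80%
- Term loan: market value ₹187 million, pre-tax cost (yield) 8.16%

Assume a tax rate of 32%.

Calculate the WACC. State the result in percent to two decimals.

Total capital V = 391 + 43.1 + 171 + 187 = 792.1.
Equity: weight = 391/792.1 = 0.4936; cost = 12.7%.
Preferred: weight = 43.1/792.1 = 0.0544; cost = 7.09%.
Senior notes: weight = 171/792.1 = 0.2159; after-tax cost = 7.8% × (1 − 32%) = 5.3040%.
Term loan: weight = 187/792.1 = 0.2361; after-tax cost = 8.16% × (1 − 32%) = 5.5488%.
WACC = 0.4936 × 12.7000% + 0.0544 × 7.0900% + 0.2159 × 5.3040% + 0.2361 × 5.5488% = 9.1098%.

9.11%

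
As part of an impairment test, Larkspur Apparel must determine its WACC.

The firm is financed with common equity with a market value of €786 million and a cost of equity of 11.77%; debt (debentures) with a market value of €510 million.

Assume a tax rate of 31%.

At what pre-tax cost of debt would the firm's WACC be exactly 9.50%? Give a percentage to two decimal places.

8.70%

Total capital V = 786 + 510 = 1296.
Equity weight = 786/1296 = 0.6065.
Debentures weight = 510/1296 = 0.3935.
Equity contribution = 0.6065 × 11.77% = 7.1383%.
Remaining for debt = 9.5% − 7.1383% = 2.3617%.
Rd × (1 − 31%) × 0.3935 = 2.3617%  ⇒  Rd = 8.6979%.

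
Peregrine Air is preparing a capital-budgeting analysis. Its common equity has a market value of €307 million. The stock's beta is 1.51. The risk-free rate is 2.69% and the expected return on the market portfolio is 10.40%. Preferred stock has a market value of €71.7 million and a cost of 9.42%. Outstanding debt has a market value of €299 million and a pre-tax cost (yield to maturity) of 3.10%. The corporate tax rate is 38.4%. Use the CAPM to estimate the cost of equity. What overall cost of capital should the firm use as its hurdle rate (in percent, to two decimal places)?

Market risk premium = 10.4% − 2.69% = 7.71%.
Cost of equity via CAPM: Re = 2.69% + 1.51 × 7.71% = 14.3321%.
Total capital V = 307 + 71.7 + 299 = 677.7.
Equity: weight = 307/677.7 = 0.4530; cost = 14.3321%.
Preferred: weight = 71.7/677.7 = 0.1058; cost = 9.42%.
Debt: weight = 299/677.7 = 0.4412; after-tax cost = 3.1% × (1 − 38.4%) = 1.9096%.
WACC = 0.4530 × 14.3321% + 0.1058 × 9.4200% + 0.4412 × 1.9096% = 8.3316%.

8.33%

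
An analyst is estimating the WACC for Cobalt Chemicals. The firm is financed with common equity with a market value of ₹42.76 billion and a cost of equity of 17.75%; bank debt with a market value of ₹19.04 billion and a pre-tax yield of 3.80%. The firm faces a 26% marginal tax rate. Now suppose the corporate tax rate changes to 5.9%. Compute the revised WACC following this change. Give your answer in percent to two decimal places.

After the change:
Total capital V = 42.76 + 19.04 = 61.8.
Equity: weight = 42.76/61.8 = 0.6919; cost = 17.75%.
Bank debt: weight = 19.04/61.8 = 0.3081; after-tax cost = 3.8% × (1 − 5.9%) = 3.5758%.
WACC = 0.6919 × 17.7500% + 0.3081 × 3.5758% = 13.3831%.

13.38%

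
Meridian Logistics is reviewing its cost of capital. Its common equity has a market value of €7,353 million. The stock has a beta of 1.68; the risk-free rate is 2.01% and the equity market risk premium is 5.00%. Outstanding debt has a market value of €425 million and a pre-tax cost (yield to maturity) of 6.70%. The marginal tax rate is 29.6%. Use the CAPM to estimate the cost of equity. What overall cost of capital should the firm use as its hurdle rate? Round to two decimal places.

Cost of equity via CAPM: Re = 2.01% + 1.68 × 5.0% = 10.4100%.
Total capital V = 7353 + 425 = 7778.
Equity: weight = 7353/7778 = 0.9454; cost = 10.41%.
Debt: weight = 425/7778 = 0.0546; after-tax cost = 6.7% × (1 − 29.6%) = 4.7168%.
WACC = 0.9454 × 10.4100% + 0.0546 × 4.7168% = 10.0989%.

10.10%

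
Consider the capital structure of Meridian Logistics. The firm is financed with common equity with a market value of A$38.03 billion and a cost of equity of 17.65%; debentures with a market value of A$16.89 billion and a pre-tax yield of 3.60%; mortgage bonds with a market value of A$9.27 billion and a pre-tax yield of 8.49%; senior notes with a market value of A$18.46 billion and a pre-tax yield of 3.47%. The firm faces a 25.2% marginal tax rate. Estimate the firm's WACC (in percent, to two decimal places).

9.96%

Total capital V = 38.03 + 16.89 + 9.27 + 18.46 = 82.65.
Equity: weight = 38.03/82.65 = 0.4601; cost = 17.65%.
Debentures: weight = 16.89/82.65 = 0.2044; after-tax cost = 3.6% × (1 − 25.2%) = 2.6928%.
Mortgage bonds: weight = 9.27/82.65 = 0.1122; after-tax cost = 8.49% × (1 − 25.2%) = 6.3505%.
Senior notes: weight = 18.46/82.65 = 0.2234; after-tax cost = 3.47% × (1 − 25.2%) = 2.5956%.
WACC = 0.4601 × 17.6500% + 0.2044 × 2.6928% + 0.1122 × 6.3505% + 0.2234 × 2.5956% = 9.9636%.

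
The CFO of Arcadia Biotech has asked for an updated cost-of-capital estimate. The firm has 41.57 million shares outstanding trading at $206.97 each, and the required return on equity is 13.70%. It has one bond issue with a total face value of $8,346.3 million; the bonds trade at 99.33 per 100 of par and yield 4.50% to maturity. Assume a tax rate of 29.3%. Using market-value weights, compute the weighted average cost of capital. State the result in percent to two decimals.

Market value of equity E = 206.97 × 41.57m = 8603.7429m. Market value of debt D = 8346.3m × 99.33/100 = 8290.37979m.
Total capital V = 8603.7429 + 8290.37979 = 16894.12269.
Equity: weight = 8603.7429/16894.12269 = 0.5093; cost = 13.7%.
Bonds outstanding: weight = 8290.37979/16894.12269 = 0.4907; after-tax cost = 4.5% × (1 − 29.3%) = 3.1815%.
WACC = 0.5093 × 13.7000% + 0.4907 × 3.1815% = 8.5383%.

8.54%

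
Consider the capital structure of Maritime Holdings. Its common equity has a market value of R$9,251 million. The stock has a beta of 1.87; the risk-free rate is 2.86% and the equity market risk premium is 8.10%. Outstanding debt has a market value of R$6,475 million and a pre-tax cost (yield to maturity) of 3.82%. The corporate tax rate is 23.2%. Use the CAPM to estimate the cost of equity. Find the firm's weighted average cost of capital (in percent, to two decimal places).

Cost of equity via CAPM: Re = 2.86% + 1.87 × 8.1% = 18.0070%.
Total capital V = 9251 + 6475 = 15726.
Equity: weight = 9251/15726 = 0.5883; cost = 18.007%.
Debt: weight = 6475/15726 = 0.4117; after-tax cost = 3.82% × (1 − 23.2%) = 2.9338%.
WACC = 0.5883 × 18.0070% + 0.4117 × 2.9338% = 11.8008%.

11.80%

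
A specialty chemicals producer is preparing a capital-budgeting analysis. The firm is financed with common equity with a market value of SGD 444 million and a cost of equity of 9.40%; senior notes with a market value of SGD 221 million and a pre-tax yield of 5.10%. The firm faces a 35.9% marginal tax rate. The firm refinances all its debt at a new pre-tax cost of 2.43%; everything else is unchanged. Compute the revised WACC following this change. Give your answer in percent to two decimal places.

6.79%

After the change:
Total capital V = 444 + 221 = 665.
Equity: weight = 444/665 = 0.6677; cost = 9.4%.
Senior notes: weight = 221/665 = 0.3323; after-tax cost = 2.43% × (1 − 35.9%) = 1.5576%.
WACC = 0.6677 × 9.4000% + 0.3323 × 1.5576% = 6.7937%.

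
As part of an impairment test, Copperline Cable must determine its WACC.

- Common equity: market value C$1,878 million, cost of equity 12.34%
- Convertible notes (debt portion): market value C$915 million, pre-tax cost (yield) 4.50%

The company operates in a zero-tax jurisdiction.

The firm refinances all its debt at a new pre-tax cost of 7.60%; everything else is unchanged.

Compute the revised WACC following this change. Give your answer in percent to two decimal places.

After the change:
Total capital V = 1878 + 915 = 2793.
Equity: weight = 1878/2793 = 0.6724; cost = 12.34%.
Convertible notes (debt portion): weight = 915/2793 = 0.3276; after-tax cost = 7.6% × (1 − 0%) = 7.6000%.
WACC = 0.6724 × 12.3400% + 0.3276 × 7.6000% = 10.7872%.

10.79%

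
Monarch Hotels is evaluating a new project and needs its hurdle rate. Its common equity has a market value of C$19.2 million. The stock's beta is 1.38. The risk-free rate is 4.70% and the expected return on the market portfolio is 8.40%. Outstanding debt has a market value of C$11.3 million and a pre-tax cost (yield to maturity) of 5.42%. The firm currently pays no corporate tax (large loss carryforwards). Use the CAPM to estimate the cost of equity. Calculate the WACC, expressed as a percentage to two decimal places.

Market risk premium = 8.4% − 4.7% = 3.7%.
Cost of equity via CAPM: Re = 4.7% + 1.38 × 3.7% = 9.8060%.
Total capital V = 19.2 + 11.3 = 30.5.
Equity: weight = 19.2/30.5 = 0.6295; cost = 9.806%.
Debt: weight = 11.3/30.5 = 0.3705; after-tax cost = 5.42% × (1 − 0%) = 5.4200%.
WACC = 0.6295 × 9.8060% + 0.3705 × 5.4200% = 8.1810%.

8.18%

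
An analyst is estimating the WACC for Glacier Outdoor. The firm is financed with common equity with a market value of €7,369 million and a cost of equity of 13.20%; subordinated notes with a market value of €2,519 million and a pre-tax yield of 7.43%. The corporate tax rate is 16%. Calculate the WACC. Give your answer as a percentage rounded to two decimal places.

11.43%

Total capital V = 7369 + 2519 = 9888.
Equity: weight = 7369/9888 = 0.7452; cost = 13.2%.
Subordinated notes: weight = 2519/9888 = 0.2548; after-tax cost = 7.43% × (1 − 16%) = 6.2412%.
WACC = 0.7452 × 13.2000% + 0.2548 × 6.2412% = 11.4272%.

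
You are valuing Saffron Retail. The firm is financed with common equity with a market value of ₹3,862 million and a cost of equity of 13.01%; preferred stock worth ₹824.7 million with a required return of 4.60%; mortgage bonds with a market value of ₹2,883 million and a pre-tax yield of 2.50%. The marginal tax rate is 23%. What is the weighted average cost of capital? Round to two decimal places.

7.87%

Total capital V = 3862 + 824.7 + 2883 = 7569.7.
Equity: weight = 3862/7569.7 = 0.5102; cost = 13.01%.
Preferred: weight = 824.7/7569.7 = 0.1089; cost = 4.6%.
Mortgage bonds: weight = 2883/7569.7 = 0.3809; after-tax cost = 2.5% × (1 − 23%) = 1.9250%.
WACC = 0.5102 × 13.0100% + 0.1089 × 4.6000% + 0.3809 × 1.9250% = 7.8719%.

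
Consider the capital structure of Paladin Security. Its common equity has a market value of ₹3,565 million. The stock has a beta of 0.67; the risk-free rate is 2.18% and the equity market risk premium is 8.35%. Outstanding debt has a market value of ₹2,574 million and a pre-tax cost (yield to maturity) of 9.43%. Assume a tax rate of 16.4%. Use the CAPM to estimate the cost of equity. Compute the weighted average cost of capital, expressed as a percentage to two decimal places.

Cost of equity via CAPM: Re = 2.18% + 0.67 × 8.35% = 7.7745%.
Total capital V = 3565 + 2574 = 6139.
Equity: weight = 3565/6139 = 0.5807; cost = 7.7745%.
Debt: weight = 2574/6139 = 0.4193; after-tax cost = 9.43% × (1 − 16.4%) = 7.8835%.
WACC = 0.5807 × 7.7745% + 0.4193 × 7.8835% = 7.8202%.

7.82%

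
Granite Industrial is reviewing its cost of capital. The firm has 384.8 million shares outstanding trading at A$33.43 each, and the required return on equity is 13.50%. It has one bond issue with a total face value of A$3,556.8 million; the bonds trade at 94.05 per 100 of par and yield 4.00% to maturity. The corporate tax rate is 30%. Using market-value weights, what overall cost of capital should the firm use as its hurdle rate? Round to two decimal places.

11.29%

Market value of equity E = 33.43 × 384.8m = 12863.864m. Market value of debt D = 3556.8m × 94.05/100 = 3345.1704m.
Total capital V = 12863.864 + 3345.1704 = 16209.0344.
Equity: weight = 12863.864/16209.0344 = 0.7936; cost = 13.5%.
Bonds outstanding: weight = 3345.1704/16209.0344 = 0.2064; after-tax cost = 4% × (1 − 30%) = 2.8000%.
WACC = 0.7936 × 13.5000% + 0.2064 × 2.8000% = 11.2918%.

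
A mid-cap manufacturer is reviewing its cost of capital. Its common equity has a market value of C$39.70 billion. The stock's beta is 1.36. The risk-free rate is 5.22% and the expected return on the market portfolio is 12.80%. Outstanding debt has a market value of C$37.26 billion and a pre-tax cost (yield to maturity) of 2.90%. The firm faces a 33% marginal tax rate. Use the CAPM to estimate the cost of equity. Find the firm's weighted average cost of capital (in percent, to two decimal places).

Market risk premium = 12.8% − 5.22% = 7.58%.
Cost of equity via CAPM: Re = 5.22% + 1.36 × 7.58% = 15.5288%.
Total capital V = 39.7 + 37.26 = 76.96.
Equity: weight = 39.7/76.96 = 0.5159; cost = 15.5288%.
Debt: weight = 37.26/76.96 = 0.4841; after-tax cost = 2.9% × (1 − 33%) = 1.9430%.
WACC = 0.5159 × 15.5288% + 0.4841 × 1.9430% = 8.9513%.

8.95%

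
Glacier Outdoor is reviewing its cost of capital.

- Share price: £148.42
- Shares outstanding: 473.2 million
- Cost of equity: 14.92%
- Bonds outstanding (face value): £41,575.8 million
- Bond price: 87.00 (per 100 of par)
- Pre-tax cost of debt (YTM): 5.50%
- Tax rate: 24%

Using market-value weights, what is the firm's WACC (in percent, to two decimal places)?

11.27%

Market value of equity E = 148.42 × 473.2m = 70232.344m. Market value of debt D = 41575.8m × 87.0/100 = 36170.946m.
Total capital V = 70232.344 + 36170.946 = 106403.29.
Equity: weight = 70232.344/106403.29 = 0.6601; cost = 14.92%.
Bonds outstanding: weight = 36170.946/106403.29 = 0.3399; after-tax cost = 5.5% × (1 − 24%) = 4.1800%.
WACC = 0.6601 × 14.9200% + 0.3399 × 4.1800% = 11.2690%.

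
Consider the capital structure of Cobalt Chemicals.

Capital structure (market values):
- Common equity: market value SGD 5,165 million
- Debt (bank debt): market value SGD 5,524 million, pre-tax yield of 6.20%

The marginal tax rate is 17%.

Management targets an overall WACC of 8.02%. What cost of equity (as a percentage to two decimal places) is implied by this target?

Total capital V = 5165 + 5524 = 10689.
Equity weight = 5165/10689 = 0.4832.
Bank debt weight = 5524/10689 = 0.5168.
Debt contribution = 0.5168 × 6.2% × (1 − 17%) = 2.6594%.
Required equity contribution = 8.02% − 2.6594% = 5.3606%.
Re = 5.3606% / 0.4832 = 11.0938%.

11.09%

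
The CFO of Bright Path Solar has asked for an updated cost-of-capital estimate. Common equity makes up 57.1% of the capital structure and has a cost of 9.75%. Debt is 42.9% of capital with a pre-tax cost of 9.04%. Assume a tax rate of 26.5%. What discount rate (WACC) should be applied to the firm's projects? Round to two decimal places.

8.42%

After-tax cost of debt = 9.04% × (1 − 26.5%) = 6.6444%.
WACC = 0.571 × 9.7500% + 0.429 × 6.6444% = 8.4177%.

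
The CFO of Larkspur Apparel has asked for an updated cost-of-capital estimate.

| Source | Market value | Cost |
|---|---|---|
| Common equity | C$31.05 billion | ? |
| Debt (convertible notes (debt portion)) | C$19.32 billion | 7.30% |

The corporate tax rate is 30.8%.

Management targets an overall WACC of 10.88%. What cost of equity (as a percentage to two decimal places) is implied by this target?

Total capital V = 31.05 + 19.32 = 50.37.
Equity weight = 31.05/50.37 = 0.6164.
Convertible notes (debt portion) weight = 19.32/50.37 = 0.3836.
Debt contribution = 0.3836 × 7.3% × (1 − 30.8%) = 1.9376%.
Required equity contribution = 10.88% − 1.9376% = 8.9424%.
Re = 8.9424% / 0.6164 = 14.5066%.

14.51%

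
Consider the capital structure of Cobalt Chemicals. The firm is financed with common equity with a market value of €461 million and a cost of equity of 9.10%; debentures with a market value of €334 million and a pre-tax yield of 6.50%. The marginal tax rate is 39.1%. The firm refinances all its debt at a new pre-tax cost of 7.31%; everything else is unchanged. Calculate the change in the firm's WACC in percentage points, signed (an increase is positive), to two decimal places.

+0.21 pp

Current WACC:
Total capital V = 461 + 334 = 795.
Equity: weight = 461/795 = 0.5799; cost = 9.1%.
Debentures: weight = 334/795 = 0.4201; after-tax cost = 6.5% × (1 − 39.1%) = 3.9585%.
WACC = 0.5799 × 9.1000% + 0.4201 × 3.9585% = 6.9399%.
After the change:
Total capital V = 461 + 334 = 795.
Equity: weight = 461/795 = 0.5799; cost = 9.1%.
Debentures: weight = 334/795 = 0.4201; after-tax cost = 7.31% × (1 − 39.1%) = 4.4518%.
WACC = 0.5799 × 9.1000% + 0.4201 × 4.4518% = 7.1472%.
Change in WACC = 7.1472% − 6.9399% = 0.2072 pp.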